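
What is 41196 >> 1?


0b1010000011101100 >> 1 = 0b101000001110110 = 20598

20598


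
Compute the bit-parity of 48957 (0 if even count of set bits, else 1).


0b1011111100111101 has 12 ones => parity 0

0


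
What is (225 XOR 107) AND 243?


Step 1: 225 ^ 107 = 138
Step 2: 138 & 243 = 130

130


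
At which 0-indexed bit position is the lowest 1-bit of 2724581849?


0b10100010011001011101000111011001. Lowest set bit at position 0

0


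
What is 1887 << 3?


0b11101011111 << 3 = 0b11101011111000 = 15096

15096


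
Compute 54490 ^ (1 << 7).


54490 ^ (1 << 7) = 54490 ^ 128 = 54362

54362


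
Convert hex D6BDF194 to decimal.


D6BDF194 hex = 3602772372 decimal

3602772372


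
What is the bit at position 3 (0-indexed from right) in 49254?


0b1100000001100110, position 3 = 0

0


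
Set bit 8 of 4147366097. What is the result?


4147366097 | (1 << 8) = 4147366097 | 256 = 4147366353

4147366353


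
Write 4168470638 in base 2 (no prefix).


4168470638 = 11111000011101011101000001101110 in binary

11111000011101011101000001101110


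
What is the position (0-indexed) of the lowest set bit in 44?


0b101100. Lowest set bit at position 2

2


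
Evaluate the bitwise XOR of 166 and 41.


0b10100110 ^ 0b101001 = 0b10001111 = 143

143


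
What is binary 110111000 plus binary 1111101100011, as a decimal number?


110111000 + 1111101100011 = 10000100011011 = 8475

8475


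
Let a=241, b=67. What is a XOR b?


241 ^ 67 = 178

178


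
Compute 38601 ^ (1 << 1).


38601 ^ (1 << 1) = 38601 ^ 2 = 38603

38603


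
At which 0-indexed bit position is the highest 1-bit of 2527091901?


0b10010110101000000101110010111101. Highest set bit at position 31

31


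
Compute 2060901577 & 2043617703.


0b1111010110101101101110011001001 & 0b1111001110011110010000110100111 = 0b1111000110001100000000010000001 = 2026242177

2026242177


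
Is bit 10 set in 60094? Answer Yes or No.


0b1110101010111110, bit 10 = 0. No

No


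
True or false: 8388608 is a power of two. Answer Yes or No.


0b100000000000000000000000. Only one bit set => Yes

Yes


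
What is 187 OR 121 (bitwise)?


0b10111011 | 0b1111001 = 0b11111011 = 251

251


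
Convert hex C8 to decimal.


C8 hex = 200 decimal

200


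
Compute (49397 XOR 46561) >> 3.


Step 1: 49397 ^ 46561 = 29972
Step 2: 29972 >> 3 = 3746

3746


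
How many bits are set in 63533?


0b1111100000101101 has 9 set bits

9


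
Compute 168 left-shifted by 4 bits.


0b10101000 << 4 = 0b101010000000 = 2688

2688


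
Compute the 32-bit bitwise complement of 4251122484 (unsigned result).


~0b11111101011000101111101100110100 = 0b10100111010000010011001011 = 43844811 (32-bit unsigned)

43844811


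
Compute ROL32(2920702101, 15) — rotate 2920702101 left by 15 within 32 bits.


Rotate 0b10101110000101100110000010010101 left by 15 (32-bit) = 0b110000010010101101011100001011 = 810211083

810211083


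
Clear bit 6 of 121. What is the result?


121 & ~(1 << 6) = 57

57


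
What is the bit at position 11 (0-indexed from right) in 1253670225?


0b1001010101110010111110101010001, position 11 = 1

1


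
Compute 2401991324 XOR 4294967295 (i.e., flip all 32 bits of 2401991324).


2401991324 ^ 4294967295 = 1892975971

1892975971


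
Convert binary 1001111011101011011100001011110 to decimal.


1001111011101011011100001011110 in decimal = 1333114974

1333114974


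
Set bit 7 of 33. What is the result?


33 | (1 << 7) = 33 | 128 = 161

161


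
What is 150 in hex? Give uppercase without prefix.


150 = 96 hex

96


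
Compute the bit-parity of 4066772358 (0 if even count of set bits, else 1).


0b11110010011001100000010110000110 has 14 ones => parity 0

0


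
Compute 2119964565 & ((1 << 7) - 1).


2119964565 & 127 = 21

21


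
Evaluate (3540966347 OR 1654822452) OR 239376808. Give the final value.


Step 1: 3540966347 | 1654822452 = 4088324095
Step 2: 4088324095 | 239376808 = 4293844991

4293844991


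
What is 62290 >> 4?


0b1111001101010010 >> 4 = 0b111100110101 = 3893

3893


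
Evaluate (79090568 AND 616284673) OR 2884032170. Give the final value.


Step 1: 79090568 & 616284673 = 78823936
Step 2: 78823936 | 2884032170 = 2952189610

2952189610


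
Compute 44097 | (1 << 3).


44097 | (1 << 3) = 44097 | 8 = 44105

44105


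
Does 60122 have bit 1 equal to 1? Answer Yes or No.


0b1110101011011010, bit 1 = 1. Yes

Yes


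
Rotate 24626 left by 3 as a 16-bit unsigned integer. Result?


Rotate 0b110000000110010 left by 3 (16-bit) = 0b110010011 = 403

403


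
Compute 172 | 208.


0b10101100 | 0b11010000 = 0b11111100 = 252

252


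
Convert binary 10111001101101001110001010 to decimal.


10111001101101001110001010 in decimal = 48681866

48681866


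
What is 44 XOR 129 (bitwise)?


0b101100 ^ 0b10000001 = 0b10101101 = 173

173


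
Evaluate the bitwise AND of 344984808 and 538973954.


0b10100100100000000110011101000 & 0b100000001000000001011100000010 = 0b10000000000 = 1024

1024


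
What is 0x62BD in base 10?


62BD hex = 25277 decimal

25277


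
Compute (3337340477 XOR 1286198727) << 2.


Step 1: 3337340477 ^ 1286198727 = 2319586298
Step 2: 2319586298 << 2 = 9278345192

9278345192


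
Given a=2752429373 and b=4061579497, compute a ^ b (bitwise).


2752429373 ^ 4061579497 = 1444443604

1444443604


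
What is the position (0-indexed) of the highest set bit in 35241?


0b1000100110101001. Highest set bit at position 15

15


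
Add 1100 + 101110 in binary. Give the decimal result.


1100 + 101110 = 111010 = 58

58


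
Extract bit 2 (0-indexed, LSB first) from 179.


0b10110011, position 2 = 0

0


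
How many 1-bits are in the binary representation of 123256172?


0b111010110001011110101101100 has 16 set bits

16


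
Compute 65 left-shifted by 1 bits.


0b1000001 << 1 = 0b10000010 = 130

130


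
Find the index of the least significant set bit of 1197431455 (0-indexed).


0b1000111010111110101101010011111. Lowest set bit at position 0

0


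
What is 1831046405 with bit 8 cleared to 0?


1831046405 & ~(1 << 8) = 1831046149

1831046149


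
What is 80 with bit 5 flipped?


80 ^ (1 << 5) = 80 ^ 32 = 112

112


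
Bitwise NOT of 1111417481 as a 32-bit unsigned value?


~0b1000010001111101110001010001001 = 0b10111101110000010001110101110110 = 3183549814 (32-bit unsigned)

3183549814


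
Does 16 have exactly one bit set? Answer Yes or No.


0b10000. Only one bit set => Yes

Yes


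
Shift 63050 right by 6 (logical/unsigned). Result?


0b1111011001001010 >> 6 = 0b1111011001 = 985

985


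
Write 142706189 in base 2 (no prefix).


142706189 = 1000100000011000011000001101 in binary

1000100000011000011000001101


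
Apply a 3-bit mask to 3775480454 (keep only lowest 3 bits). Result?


3775480454 & 7 = 6

6


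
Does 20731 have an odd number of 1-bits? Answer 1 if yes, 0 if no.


0b101000011111011 has 9 ones => parity 1

1


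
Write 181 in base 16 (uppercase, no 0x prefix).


181 = B5 hex

B5


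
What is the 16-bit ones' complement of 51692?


51692 ^ 65535 = 13843

13843


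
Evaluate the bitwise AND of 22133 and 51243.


0b101011001110101 & 0b1100100000101011 = 0b100000000100001 = 16417

16417


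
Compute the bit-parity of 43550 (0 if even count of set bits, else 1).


0b1010101000011110 has 8 ones => parity 0

0


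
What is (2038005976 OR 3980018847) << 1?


Step 1: 2038005976 | 3980018847 = 4252746975
Step 2: 4252746975 << 1 = 8505493950

8505493950


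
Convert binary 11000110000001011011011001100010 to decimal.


11000110000001011011011001100010 in decimal = 3322263138

3322263138


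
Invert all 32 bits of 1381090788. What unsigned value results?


1381090788 ^ 4294967295 = 2913876507

2913876507


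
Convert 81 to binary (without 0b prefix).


81 = 1010001 in binary

1010001


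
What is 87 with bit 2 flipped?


87 ^ (1 << 2) = 87 ^ 4 = 83

83


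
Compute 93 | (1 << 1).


93 | (1 << 1) = 93 | 2 = 95

95


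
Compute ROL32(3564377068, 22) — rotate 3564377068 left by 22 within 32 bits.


Rotate 0b11010100011101000001001111101100 left by 22 (32-bit) = 0b11111011001101010001110100000100 = 4214562052

4214562052


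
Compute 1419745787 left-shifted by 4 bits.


0b1010100100111111001100111111011 << 4 = 0b10101001001111110011001111110110000 = 22715932592

22715932592


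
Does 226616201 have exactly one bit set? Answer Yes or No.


0b1101100000011110001110001001. Multiple bits set => No

No


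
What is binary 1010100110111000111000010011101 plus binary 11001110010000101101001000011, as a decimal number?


1010100110111000111000010011101 + 11001110010000101101001000011 = 1101110101001001100101011100000 = 1856293600

1856293600


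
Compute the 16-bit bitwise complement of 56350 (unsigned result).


~0b1101110000011110 = 0b10001111100001 = 9185 (16-bit unsigned)

9185


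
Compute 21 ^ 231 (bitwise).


0b10101 ^ 0b11100111 = 0b11110010 = 242

242


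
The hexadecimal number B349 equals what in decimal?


B349 hex = 45897 decimal

45897


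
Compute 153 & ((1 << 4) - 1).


153 & 15 = 9

9


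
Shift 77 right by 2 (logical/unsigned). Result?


0b1001101 >> 2 = 0b10011 = 19

19


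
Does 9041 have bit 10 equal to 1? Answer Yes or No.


0b10001101010001, bit 10 = 0. No

No


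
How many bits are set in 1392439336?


0b1010010111111101111000000101000 has 16 set bits

16


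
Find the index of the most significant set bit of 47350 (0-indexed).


0b1011100011110110. Highest set bit at position 15

15


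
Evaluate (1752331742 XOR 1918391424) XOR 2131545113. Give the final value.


Step 1: 1752331742 ^ 1918391424 = 438968670
Step 2: 438968670 ^ 2131545113 = 1697049927

1697049927


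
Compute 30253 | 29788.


0b111011000101101 | 0b111010001011100 = 0b111011001111101 = 30333

30333


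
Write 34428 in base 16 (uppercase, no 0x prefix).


34428 = 867C hex

867C


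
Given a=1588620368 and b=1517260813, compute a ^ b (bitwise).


1588620368 ^ 1517260813 = 81787997

81787997


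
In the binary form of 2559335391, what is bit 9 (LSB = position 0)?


0b10011000100011000101101111011111, position 9 = 1

1


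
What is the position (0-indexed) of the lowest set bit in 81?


0b1010001. Lowest set bit at position 0

0


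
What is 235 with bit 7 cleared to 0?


235 & ~(1 << 7) = 107

107


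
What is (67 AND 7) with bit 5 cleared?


Step 1: 67 & 7 = 3
Step 2: 3 & ~(1 << 5) = 3

3


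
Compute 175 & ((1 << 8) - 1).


175 & 255 = 175

175


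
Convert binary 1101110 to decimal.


1101110 in decimal = 110

110


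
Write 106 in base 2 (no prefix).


106 = 1101010 in binary

1101010


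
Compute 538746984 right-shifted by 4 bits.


0b100000000111001010000001101000 >> 4 = 0b10000000011100101000000110 = 33671686

33671686


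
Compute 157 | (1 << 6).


157 | (1 << 6) = 157 | 64 = 221

221


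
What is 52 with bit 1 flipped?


52 ^ (1 << 1) = 52 ^ 2 = 54

54


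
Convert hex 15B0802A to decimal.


15B0802A hex = 363888682 decimal

363888682


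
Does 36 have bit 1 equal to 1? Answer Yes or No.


0b100100, bit 1 = 0. No

No


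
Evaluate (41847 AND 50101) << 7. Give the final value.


Step 1: 41847 & 50101 = 33589
Step 2: 33589 << 7 = 4299392

4299392


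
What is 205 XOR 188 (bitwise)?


0b11001101 ^ 0b10111100 = 0b1110001 = 113

113


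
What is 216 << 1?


0b11011000 << 1 = 0b110110000 = 432

432


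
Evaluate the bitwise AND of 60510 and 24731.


0b1110110001011110 & 0b110000010011011 = 0b110000000011010 = 24602

24602


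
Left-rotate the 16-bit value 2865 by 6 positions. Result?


Rotate 0b101100110001 left by 6 (16-bit) = 0b1100110001000010 = 52290

52290


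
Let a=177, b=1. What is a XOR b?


177 ^ 1 = 176

176


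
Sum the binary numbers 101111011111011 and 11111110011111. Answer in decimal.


101111011111011 + 11111110011111 = 1001111010011010 = 40602

40602


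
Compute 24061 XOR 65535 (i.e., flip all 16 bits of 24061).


24061 ^ 65535 = 41474

41474


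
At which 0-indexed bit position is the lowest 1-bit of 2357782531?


0b10001100100010001110100000000011. Lowest set bit at position 0

0


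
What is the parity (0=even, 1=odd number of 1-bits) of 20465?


0b100111111110001 has 10 ones => parity 0

0


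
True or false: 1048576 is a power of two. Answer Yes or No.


0b100000000000000000000. Only one bit set => Yes

Yes


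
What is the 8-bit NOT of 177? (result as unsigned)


~0b10110001 = 0b1001110 = 78 (8-bit unsigned)

78


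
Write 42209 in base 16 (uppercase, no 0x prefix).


42209 = A4E1 hex

A4E1


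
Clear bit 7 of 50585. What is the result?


50585 & ~(1 << 7) = 50457

50457


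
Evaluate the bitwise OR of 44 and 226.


0b101100 | 0b11100010 = 0b11101110 = 238

238


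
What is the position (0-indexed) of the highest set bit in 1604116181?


0b1011111100111001101111011010101. Highest set bit at position 30

30


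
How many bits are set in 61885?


0b1111000110111101 has 11 set bits

11


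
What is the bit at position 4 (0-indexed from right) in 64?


0b1000000, position 4 = 0

0


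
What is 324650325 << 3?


0b10011010110011100010101010101 << 3 = 0b10011010110011100010101010101000 = 2597202600

2597202600


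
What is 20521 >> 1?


0b101000000101001 >> 1 = 0b10100000010100 = 10260

10260


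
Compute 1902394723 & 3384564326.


0b1110001011001000011110101100011 & 0b11001001101111000101101001100110 = 0b1000001001001000001100001100010 = 1092884578

1092884578


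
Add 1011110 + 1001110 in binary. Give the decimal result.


1011110 + 1001110 = 10101100 = 172

172


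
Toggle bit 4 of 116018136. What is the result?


116018136 ^ (1 << 4) = 116018136 ^ 16 = 116018120

116018120


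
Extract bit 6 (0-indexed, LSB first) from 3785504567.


0b11100001101000100011011100110111, position 6 = 0

0


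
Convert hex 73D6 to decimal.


73D6 hex = 29654 decimal

29654


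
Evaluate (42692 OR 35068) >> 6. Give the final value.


Step 1: 42692 | 35068 = 44796
Step 2: 44796 >> 6 = 699

699


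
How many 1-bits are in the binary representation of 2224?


0b100010110000 has 4 set bits

4


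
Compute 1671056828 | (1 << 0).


1671056828 | (1 << 0) = 1671056828 | 1 = 1671056829

1671056829


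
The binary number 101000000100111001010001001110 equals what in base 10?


101000000100111001010001001110 in decimal = 672371790

672371790


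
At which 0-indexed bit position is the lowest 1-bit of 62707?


0b1111010011110011. Lowest set bit at position 0

0


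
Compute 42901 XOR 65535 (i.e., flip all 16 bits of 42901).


42901 ^ 65535 = 22634

22634


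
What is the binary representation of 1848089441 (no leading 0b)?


1848089441 = 1101110001001111001101101100001 in binary

1101110001001111001101101100001


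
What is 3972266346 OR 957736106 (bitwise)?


0b11101100110000111111100101101010 | 0b111001000101011110010010101010 = 0b11111101110101111111110111101010 = 4258790890

4258790890


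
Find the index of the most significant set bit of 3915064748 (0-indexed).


0b11101001010110110010010110101100. Highest set bit at position 31

31


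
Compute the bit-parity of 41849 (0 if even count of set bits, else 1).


0b1010001101111001 has 9 ones => parity 1

1


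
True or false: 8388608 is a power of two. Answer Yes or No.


0b100000000000000000000000. Only one bit set => Yes

Yes


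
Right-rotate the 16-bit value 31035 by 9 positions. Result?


Rotate 0b111100100111011 right by 9 (16-bit) = 0b1001110110111100 = 40380

40380


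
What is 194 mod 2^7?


194 & 127 = 66

66


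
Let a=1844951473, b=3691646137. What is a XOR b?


1844951473 ^ 3691646137 = 2986194184

2986194184


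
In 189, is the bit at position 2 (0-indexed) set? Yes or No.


0b10111101, bit 2 = 1. Yes

Yes


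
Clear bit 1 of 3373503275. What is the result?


3373503275 & ~(1 << 1) = 3373503273

3373503273


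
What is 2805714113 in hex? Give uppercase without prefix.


2805714113 = A73BCCC1 hex

A73BCCC1


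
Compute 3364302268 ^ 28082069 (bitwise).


0b11001000100001110010110110111100 ^ 0b1101011000111111110010101 = 0b11001001001010110101001000101001 = 3375059497

3375059497


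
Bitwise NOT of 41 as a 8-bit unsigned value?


~0b101001 = 0b11010110 = 214 (8-bit unsigned)

214


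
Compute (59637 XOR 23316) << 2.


Step 1: 59637 ^ 23316 = 46049
Step 2: 46049 << 2 = 184196

184196


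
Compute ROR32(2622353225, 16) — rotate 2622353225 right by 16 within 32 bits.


Rotate 0b10011100010011011110111101001001 right by 16 (32-bit) = 0b11101111010010011001110001001101 = 4014578765

4014578765


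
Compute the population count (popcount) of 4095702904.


0b11110100000111110111011101111000 has 20 set bits

20


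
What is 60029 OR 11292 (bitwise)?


0b1110101001111101 | 0b10110000011100 = 0b1110111001111101 = 61053

61053


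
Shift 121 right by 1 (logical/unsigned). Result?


0b1111001 >> 1 = 0b111100 = 60

60


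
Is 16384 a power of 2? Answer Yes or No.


0b100000000000000. Only one bit set => Yes

Yes


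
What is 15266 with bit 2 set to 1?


15266 | (1 << 2) = 15266 | 4 = 15270

15270


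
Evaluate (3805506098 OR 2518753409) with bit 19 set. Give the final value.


Step 1: 3805506098 | 2518753409 = 4143147699
Step 2: 4143147699 | (1 << 19) = 4143147699 | 524288 = 4143671987

4143671987


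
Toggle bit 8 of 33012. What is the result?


33012 ^ (1 << 8) = 33012 ^ 256 = 33268

33268


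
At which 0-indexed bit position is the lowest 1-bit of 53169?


0b1100111110110001. Lowest set bit at position 0

0


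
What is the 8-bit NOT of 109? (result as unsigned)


~0b1101101 = 0b10010010 = 146 (8-bit unsigned)

146


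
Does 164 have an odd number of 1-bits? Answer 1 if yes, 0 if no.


0b10100100 has 3 ones => parity 1

1


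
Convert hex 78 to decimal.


78 hex = 120 decimal

120


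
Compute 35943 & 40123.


0b1000110001100111 & 0b1001110010111011 = 0b1000110000100011 = 35875

35875


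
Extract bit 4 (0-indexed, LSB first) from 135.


0b10000111, position 4 = 0

0


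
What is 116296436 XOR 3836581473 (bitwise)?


0b110111011101000101011110100 ^ 0b11100100101011011001011001100001 = 0b11100010010000110001110010010101 = 3796049045

3796049045


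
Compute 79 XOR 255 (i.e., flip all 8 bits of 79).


79 ^ 255 = 176

176


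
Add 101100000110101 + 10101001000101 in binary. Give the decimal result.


101100000110101 + 10101001000101 = 1000001001111010 = 33402

33402


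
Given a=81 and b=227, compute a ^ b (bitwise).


81 ^ 227 = 178

178


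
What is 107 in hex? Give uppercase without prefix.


107 = 6B hex

6B


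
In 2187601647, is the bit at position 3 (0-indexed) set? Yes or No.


0b10000010011001000010011011101111, bit 3 = 1. Yes

Yes


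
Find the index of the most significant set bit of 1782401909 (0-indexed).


0b1101010001111010100101101110101. Highest set bit at position 30

30


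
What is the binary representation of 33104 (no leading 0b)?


33104 = 1000000101010000 in binary

1000000101010000


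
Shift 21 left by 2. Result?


0b10101 << 2 = 0b1010100 = 84

84


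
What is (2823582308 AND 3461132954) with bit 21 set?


Step 1: 2823582308 & 3461132954 = 2286694912
Step 2: 2286694912 | (1 << 21) = 2286694912 | 2097152 = 2288792064

2288792064


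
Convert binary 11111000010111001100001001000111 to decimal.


11111000010111001100001001000111 in decimal = 4166828615

4166828615


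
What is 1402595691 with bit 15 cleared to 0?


1402595691 & ~(1 << 15) = 1402562923

1402562923


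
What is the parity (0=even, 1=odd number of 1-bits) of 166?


0b10100110 has 4 ones => parity 0

0


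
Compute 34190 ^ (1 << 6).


34190 ^ (1 << 6) = 34190 ^ 64 = 34254

34254


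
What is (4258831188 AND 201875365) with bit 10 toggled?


Step 1: 4258831188 & 201875365 = 201857796
Step 2: 201857796 ^ (1 << 10) = 201857796 ^ 1024 = 201858820

201858820


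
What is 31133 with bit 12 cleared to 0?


31133 & ~(1 << 12) = 27037

27037


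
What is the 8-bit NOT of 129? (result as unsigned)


~0b10000001 = 0b1111110 = 126 (8-bit unsigned)

126


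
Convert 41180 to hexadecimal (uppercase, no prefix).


41180 = A0DC hex

A0DC


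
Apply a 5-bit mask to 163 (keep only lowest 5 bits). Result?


163 & 31 = 3

3


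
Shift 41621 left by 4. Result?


0b1010001010010101 << 4 = 0b10100010100101010000 = 665936

665936


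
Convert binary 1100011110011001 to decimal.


1100011110011001 in decimal = 51097

51097


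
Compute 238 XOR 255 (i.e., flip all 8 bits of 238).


238 ^ 255 = 17

17


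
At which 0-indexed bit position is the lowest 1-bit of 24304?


0b101111011110000. Lowest set bit at position 4

4


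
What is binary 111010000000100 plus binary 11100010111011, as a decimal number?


111010000000100 + 11100010111011 = 1010110010111111 = 44223

44223


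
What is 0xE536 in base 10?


E536 hex = 58678 decimal

58678


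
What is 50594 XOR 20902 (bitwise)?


0b1100010110100010 ^ 0b101000110100110 = 0b1001010000000100 = 37892

37892


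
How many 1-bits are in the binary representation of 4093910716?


0b11110100000001000001111010111100 has 15 set bits

15


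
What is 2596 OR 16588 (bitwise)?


0b101000100100 | 0b100000011001100 = 0b100101011101100 = 19180

19180


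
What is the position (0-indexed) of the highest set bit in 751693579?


0b101100110011011110111100001011. Highest set bit at position 29

29


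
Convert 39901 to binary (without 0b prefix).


39901 = 1001101111011101 in binary

1001101111011101


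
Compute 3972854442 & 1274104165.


0b11101100110011001111001010101010 & 0b1001011111100010100100101100101 = 0b1001000110000000100000000100000 = 1220558880

1220558880


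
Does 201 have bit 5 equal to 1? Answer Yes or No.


0b11001001, bit 5 = 0. No

No


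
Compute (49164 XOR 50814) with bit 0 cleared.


Step 1: 49164 ^ 50814 = 1650
Step 2: 1650 & ~(1 << 0) = 1650

1650


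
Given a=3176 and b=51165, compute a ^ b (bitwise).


3176 ^ 51165 = 52149

52149


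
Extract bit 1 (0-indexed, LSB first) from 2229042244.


0b10000100110111000111110001000100, position 1 = 0

0


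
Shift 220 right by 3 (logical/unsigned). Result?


0b11011100 >> 3 = 0b11011 = 27

27


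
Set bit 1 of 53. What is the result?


53 | (1 << 1) = 53 | 2 = 55

55


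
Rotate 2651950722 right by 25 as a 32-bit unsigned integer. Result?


Rotate 0b10011110000100011000111010000010 right by 25 (32-bit) = 0b1000110001110100000101001111 = 147276111

147276111


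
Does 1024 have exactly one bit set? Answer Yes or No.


0b10000000000. Only one bit set => Yes

Yes


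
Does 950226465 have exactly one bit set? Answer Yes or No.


0b111000101000110100111000100001. Multiple bits set => No

No


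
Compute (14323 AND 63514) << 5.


Step 1: 14323 & 63514 = 12306
Step 2: 12306 << 5 = 393792

393792


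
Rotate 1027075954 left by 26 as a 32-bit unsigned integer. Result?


Rotate 0b111101001101111110111101110010 left by 26 (32-bit) = 0b11001000111101001101111110111101 = 3371491261

3371491261


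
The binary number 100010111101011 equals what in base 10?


100010111101011 in decimal = 17899

17899


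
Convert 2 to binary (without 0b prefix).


2 = 10 in binary

10


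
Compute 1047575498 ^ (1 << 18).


1047575498 ^ (1 << 18) = 1047575498 ^ 262144 = 1047837642

1047837642


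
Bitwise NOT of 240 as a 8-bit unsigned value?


~0b11110000 = 0b1111 = 15 (8-bit unsigned)

15


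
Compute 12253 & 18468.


0b10111111011101 & 0b100100000100100 = 0b100000000100 = 2052

2052


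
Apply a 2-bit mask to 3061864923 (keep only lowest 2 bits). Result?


3061864923 & 3 = 3

3


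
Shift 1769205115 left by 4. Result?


0b1101001011100111110110101111011 << 4 = 0b11010010111001111101101011110110000 = 28307281840

28307281840


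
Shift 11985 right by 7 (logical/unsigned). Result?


0b10111011010001 >> 7 = 0b1011101 = 93

93


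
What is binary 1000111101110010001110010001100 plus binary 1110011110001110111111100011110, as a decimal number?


1000111101110010001110010001100 + 1110011110001110111111100011110 = 10111011100000001001101110101010 = 3145767850

3145767850


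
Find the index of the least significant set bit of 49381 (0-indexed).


0b1100000011100101. Lowest set bit at position 0

0


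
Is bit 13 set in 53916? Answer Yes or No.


0b1101001010011100, bit 13 = 0. No

No


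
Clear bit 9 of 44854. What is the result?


44854 & ~(1 << 9) = 44342

44342


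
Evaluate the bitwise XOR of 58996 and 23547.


0b1110011001110100 ^ 0b101101111111011 = 0b1011110110001111 = 48527

48527


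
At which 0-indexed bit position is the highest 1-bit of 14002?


0b11011010110010. Highest set bit at position 13

13


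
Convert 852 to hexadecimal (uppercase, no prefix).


852 = 354 hex

354


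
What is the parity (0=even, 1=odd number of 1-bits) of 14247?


0b11011110100111 has 10 ones => parity 0

0


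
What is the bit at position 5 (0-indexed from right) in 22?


0b10110, position 5 = 0

0


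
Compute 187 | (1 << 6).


187 | (1 << 6) = 187 | 64 = 251

251


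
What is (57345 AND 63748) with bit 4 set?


Step 1: 57345 & 63748 = 57344
Step 2: 57344 | (1 << 4) = 57344 | 16 = 57360

57360


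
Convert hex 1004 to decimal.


1004 hex = 4100 decimal

4100


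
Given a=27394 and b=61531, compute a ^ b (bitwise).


27394 ^ 61531 = 39769

39769


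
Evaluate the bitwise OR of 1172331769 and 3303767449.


0b1000101111000000101110011111001 | 0b11000100111010110111110110011001 = 0b11000101111010110111110111111001 = 3320544761

3320544761


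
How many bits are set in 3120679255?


0b10111010000000011100100101010111 has 15 set bits

15


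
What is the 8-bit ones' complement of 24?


24 ^ 255 = 231

231


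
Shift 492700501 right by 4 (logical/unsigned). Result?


0b11101010111100000001101010101 >> 4 = 0b1110101011110000000110101 = 30793781

30793781


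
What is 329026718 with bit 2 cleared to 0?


329026718 & ~(1 << 2) = 329026714

329026714


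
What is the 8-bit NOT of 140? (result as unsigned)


~0b10001100 = 0b1110011 = 115 (8-bit unsigned)

115


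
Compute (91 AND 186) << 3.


Step 1: 91 & 186 = 26
Step 2: 26 << 3 = 208

208


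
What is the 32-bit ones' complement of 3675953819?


3675953819 ^ 4294967295 = 619013476

619013476


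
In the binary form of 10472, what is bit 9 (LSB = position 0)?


0b10100011101000, position 9 = 0

0


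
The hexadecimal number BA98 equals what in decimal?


BA98 hex = 47768 decimal

47768


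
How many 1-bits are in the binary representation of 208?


0b11010000 has 3 set bits

3


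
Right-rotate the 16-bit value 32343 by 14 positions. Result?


Rotate 0b111111001010111 right by 14 (16-bit) = 0b1111100101011101 = 63837

63837


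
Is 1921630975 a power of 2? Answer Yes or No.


0b1110010100010011100001011111111. Multiple bits set => No

No


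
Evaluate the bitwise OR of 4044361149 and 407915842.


0b11110001000100000000110110111101 | 0b11000010100000100110101000010 = 0b11111001010100000100110111111111 = 4182789631

4182789631


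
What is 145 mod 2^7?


145 & 127 = 17

17


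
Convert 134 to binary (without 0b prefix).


134 = 10000110 in binary

10000110


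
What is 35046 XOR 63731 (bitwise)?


0b1000100011100110 ^ 0b1111100011110011 = 0b111000000010101 = 28693

28693


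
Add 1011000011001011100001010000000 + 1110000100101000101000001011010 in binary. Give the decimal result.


1011000011001011100001010000000 + 1110000100101000101000001011010 = 11001000111110100001001011011010 = 3371832026

3371832026


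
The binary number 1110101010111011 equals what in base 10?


1110101010111011 in decimal = 60091

60091


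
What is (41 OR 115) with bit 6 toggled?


Step 1: 41 | 115 = 123
Step 2: 123 ^ (1 << 6) = 123 ^ 64 = 59

59


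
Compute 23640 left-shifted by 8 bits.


0b101110001011000 << 8 = 0b10111000101100000000000 = 6051840

6051840


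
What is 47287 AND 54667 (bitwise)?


0b1011100010110111 & 0b1101010110001011 = 0b1001000010000011 = 36995

36995


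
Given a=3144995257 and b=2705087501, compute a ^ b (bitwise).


3144995257 ^ 2705087501 = 440962484

440962484


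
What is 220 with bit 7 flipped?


220 ^ (1 << 7) = 220 ^ 128 = 92

92


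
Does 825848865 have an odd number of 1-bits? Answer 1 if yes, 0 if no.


0b110001001110010111010000100001 has 13 ones => parity 1

1


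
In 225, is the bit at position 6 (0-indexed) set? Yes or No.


0b11100001, bit 6 = 1. Yes

Yes


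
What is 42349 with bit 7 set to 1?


42349 | (1 << 7) = 42349 | 128 = 42477

42477


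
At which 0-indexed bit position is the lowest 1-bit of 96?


0b1100000. Lowest set bit at position 5

5


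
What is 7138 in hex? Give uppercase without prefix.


7138 = 1BE2 hex

1BE2


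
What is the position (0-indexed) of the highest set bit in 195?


0b11000011. Highest set bit at position 7

7


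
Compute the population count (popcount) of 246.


0b11110110 has 6 set bits

6


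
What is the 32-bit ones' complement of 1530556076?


1530556076 ^ 4294967295 = 2764411219

2764411219


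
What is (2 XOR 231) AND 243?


Step 1: 2 ^ 231 = 229
Step 2: 229 & 243 = 225

225


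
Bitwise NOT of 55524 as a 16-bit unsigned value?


~0b1101100011100100 = 0b10011100011011 = 10011 (16-bit unsigned)

10011


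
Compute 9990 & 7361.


0b10011100000110 & 0b1110011000001 = 0b10000000000 = 1024

1024


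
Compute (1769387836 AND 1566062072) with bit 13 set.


Step 1: 1769387836 & 1566062072 = 1229993272
Step 2: 1229993272 | (1 << 13) = 1229993272 | 8192 = 1229993272

1229993272


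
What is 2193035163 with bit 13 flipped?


2193035163 ^ (1 << 13) = 2193035163 ^ 8192 = 2193043355

2193043355


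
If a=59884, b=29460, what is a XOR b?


59884 ^ 29460 = 39672

39672


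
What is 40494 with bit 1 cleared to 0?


40494 & ~(1 << 1) = 40492

40492


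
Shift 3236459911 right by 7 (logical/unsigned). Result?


0b11000000111010000111010110000111 >> 7 = 0b1100000011101000011101011 = 25284843

25284843


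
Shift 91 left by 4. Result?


0b1011011 << 4 = 0b10110110000 = 1456

1456


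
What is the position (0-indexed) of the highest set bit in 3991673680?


0b11101101111011000001101101010000. Highest set bit at position 31

31


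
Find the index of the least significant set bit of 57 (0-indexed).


0b111001. Lowest set bit at position 0

0


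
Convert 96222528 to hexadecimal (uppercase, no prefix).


96222528 = 5BC3D40 hex

5BC3D40


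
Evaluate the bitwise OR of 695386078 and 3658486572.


0b101001011100101011111111011110 | 0b11011010000100000001001100101100 = 0b11111011011100101011111111111110 = 4218601470

4218601470


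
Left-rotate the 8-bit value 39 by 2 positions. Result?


Rotate 0b100111 left by 2 (8-bit) = 0b10011100 = 156

156


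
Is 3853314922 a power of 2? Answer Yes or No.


0b11100101101011001110101101101010. Multiple bits set => No

No


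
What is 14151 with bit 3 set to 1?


14151 | (1 << 3) = 14151 | 8 = 14159

14159


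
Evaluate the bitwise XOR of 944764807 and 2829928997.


0b111000010011111111011110000111 ^ 0b10101000101011010100101000100101 = 0b10010000111000101011110110100010 = 2430778786

2430778786


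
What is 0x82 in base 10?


82 hex = 130 decimal

130


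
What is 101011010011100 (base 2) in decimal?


101011010011100 in decimal = 22172

22172


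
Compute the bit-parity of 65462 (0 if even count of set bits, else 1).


0b1111111110110110 has 13 ones => parity 1

1


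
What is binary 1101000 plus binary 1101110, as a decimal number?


1101000 + 1101110 = 11010110 = 214

214


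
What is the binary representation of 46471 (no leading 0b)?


46471 = 1011010110000111 in binary

1011010110000111


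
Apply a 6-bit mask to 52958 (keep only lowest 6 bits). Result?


52958 & 63 = 30

30


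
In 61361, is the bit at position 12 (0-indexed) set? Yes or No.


0b1110111110110001, bit 12 = 0. No

No


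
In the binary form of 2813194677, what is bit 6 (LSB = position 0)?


0b10100111101011011111000110110101, position 6 = 0

0


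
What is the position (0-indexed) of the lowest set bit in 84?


0b1010100. Lowest set bit at position 2

2


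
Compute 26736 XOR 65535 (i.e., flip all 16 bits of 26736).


26736 ^ 65535 = 38799

38799


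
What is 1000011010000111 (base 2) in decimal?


1000011010000111 in decimal = 34439

34439


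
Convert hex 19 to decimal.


19 hex = 25 decimal

25


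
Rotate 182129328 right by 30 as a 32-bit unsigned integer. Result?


Rotate 0b1010110110110001001010110000 right by 30 (32-bit) = 0b101011011011000100101011000000 = 728517312

728517312


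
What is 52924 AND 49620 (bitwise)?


0b1100111010111100 & 0b1100000111010100 = 0b1100000010010100 = 49300

49300


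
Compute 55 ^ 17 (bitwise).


0b110111 ^ 0b10001 = 0b100110 = 38

38


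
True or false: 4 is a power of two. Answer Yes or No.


0b100. Only one bit set => Yes

Yes


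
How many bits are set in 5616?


0b1010111110000 has 7 set bits

7


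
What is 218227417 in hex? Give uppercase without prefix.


218227417 = D01E2D9 hex

D01E2D9


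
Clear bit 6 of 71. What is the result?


71 & ~(1 << 6) = 7

7


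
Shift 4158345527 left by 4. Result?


0b11110111110110110101000100110111 << 4 = 0b111101111101101101010001001101110000 = 66533528432

66533528432


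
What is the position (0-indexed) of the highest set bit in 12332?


0b11000000101100. Highest set bit at position 13

13


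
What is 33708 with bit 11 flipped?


33708 ^ (1 << 11) = 33708 ^ 2048 = 35756

35756


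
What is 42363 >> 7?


0b1010010101111011 >> 7 = 0b101001010 = 330

330


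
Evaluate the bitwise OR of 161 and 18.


0b10100001 | 0b10010 = 0b10110011 = 179

179


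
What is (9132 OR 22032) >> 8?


Step 1: 9132 | 22032 = 30652
Step 2: 30652 >> 8 = 119

119


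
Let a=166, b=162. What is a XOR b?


166 ^ 162 = 4

4


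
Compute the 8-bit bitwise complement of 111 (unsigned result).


~0b1101111 = 0b10010000 = 144 (8-bit unsigned)

144


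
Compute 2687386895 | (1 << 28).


2687386895 | (1 << 28) = 2687386895 | 268435456 = 2955822351

2955822351


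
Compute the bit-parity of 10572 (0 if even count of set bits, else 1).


0b10100101001100 has 6 ones => parity 0

0


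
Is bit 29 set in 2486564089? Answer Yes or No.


0b10010100001101011111010011111001, bit 29 = 0. No

No


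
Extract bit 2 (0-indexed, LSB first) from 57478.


0b1110000010000110, position 2 = 1

1


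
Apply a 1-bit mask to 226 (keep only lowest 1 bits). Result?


226 & 1 = 0

0


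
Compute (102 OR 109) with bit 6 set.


Step 1: 102 | 109 = 111
Step 2: 111 | (1 << 6) = 111 | 64 = 111

111


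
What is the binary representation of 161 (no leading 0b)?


161 = 10100001 in binary

10100001


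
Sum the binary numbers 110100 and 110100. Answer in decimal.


110100 + 110100 = 1101000 = 104

104


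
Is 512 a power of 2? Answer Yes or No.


0b1000000000. Only one bit set => Yes

Yes


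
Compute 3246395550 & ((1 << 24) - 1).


3246395550 & 16777215 = 8392862

8392862


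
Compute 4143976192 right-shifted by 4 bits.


0b11110111000000000000111100000000 >> 4 = 0b1111011100000000000011110000 = 258998512

258998512


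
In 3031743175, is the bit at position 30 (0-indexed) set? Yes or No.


0b10110100101101001011101011000111, bit 30 = 0. No

No


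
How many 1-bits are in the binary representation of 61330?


0b1110111110010010 has 10 set bits

10


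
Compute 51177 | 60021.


0b1100011111101001 | 0b1110101001110101 = 0b1110111111111101 = 61437

61437


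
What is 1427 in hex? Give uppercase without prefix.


1427 = 593 hex

593


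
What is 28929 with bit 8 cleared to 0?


28929 & ~(1 << 8) = 28673

28673


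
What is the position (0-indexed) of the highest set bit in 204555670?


0b1100001100010100010110010110. Highest set bit at position 27

27


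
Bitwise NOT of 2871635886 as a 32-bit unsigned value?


~0b10101011001010011010111110101110 = 0b1010100110101100101000001010001 = 1423331409 (32-bit unsigned)

1423331409


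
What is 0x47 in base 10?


47 hex = 71 decimal

71


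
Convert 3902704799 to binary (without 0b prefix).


3902704799 = 11101000100111101000110010011111 in binary

11101000100111101000110010011111


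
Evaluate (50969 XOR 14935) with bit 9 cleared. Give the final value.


Step 1: 50969 ^ 14935 = 64846
Step 2: 64846 & ~(1 << 9) = 64846

64846


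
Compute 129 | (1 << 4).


129 | (1 << 4) = 129 | 16 = 145

145


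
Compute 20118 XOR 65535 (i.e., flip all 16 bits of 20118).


20118 ^ 65535 = 45417

45417


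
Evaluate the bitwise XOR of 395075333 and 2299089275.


0b10111100011000101111100000101 ^ 0b10001001000010010101000101111011 = 0b10011110100001010000111001111110 = 2659520126

2659520126


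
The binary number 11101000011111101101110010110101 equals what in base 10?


11101000011111101101110010110101 in decimal = 3900628149

3900628149


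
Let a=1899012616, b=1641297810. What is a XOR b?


1899012616 ^ 1641297810 = 283415962

283415962


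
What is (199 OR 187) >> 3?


Step 1: 199 | 187 = 255
Step 2: 255 >> 3 = 31

31


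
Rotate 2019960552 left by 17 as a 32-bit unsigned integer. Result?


Rotate 0b1111000011001100010011011101000 left by 17 (32-bit) = 0b1001101110100001111000011001100 = 1305538764

1305538764


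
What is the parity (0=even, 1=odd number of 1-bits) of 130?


0b10000010 has 2 ones => parity 0

0


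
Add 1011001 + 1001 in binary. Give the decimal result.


1011001 + 1001 = 1100010 = 98

98


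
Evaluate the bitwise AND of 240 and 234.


0b11110000 & 0b11101010 = 0b11100000 = 224

224


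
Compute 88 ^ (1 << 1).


88 ^ (1 << 1) = 88 ^ 2 = 90

90


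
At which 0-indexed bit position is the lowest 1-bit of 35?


0b100011. Lowest set bit at position 0

0
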